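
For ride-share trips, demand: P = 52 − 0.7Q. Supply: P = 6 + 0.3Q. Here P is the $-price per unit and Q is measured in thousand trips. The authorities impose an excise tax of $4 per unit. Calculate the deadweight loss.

Competitive equilibrium: 52 − 0.7Q = 6 + 0.3Q → Q* = 46, P* = 19.8.
With the tax, the buyer price exceeds the seller price by 4: (52 − 0.7Q) − (6 + 0.3Q) = 4 → Q' = 42.
ΔQ = 46 − 42 = 4; the wedge equals the tax, 4.
Deadweight loss = ½ × 4 × 4 = $8 thousand.

$8 thousand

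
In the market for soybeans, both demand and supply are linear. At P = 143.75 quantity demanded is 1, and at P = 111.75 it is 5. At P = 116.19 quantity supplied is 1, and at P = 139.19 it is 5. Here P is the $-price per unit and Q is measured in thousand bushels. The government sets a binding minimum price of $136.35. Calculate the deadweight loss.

Demand slope = (111.75 − 143.75)/(5 − 1) = −8, so P = 151.75 − 8Q.
Supply slope = (139.19 − 116.19)/(5 − 1) = 5.75, so P = 110.44 + 5.75Q.
Competitive equilibrium: 151.75 − 8Q = 110.44 + 5.75Q → Q* = 3.0044, P* = 127.7151.
At the floor P = 136.35, quantity demanded = (151.75 − 136.35)/8 = 1.925.
Sellers' marginal cost at Q' = 1.925: 110.44 + 5.75·1.925 = 121.5088.
ΔQ = 3.0044 − 1.925 = 1.0794; wedge = 136.35 − 121.5088 = 14.8412.
DWL = ½ × 1.0794 × 14.8412 = $8.01 thousand.

$8.01 thousand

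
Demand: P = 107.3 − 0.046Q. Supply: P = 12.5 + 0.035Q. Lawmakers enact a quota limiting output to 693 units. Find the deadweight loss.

Competitive equilibrium: 107.3 − 0.046Q = 12.5 + 0.035Q → Q* = 1170.3704, P* = 53.463.
At Q = 693: demand price = 107.3 − 0.046·693 = 75.422; supply price = 12.5 + 0.035·693 = 36.755.
ΔQ = 1170.3704 − 693 = 477.3704; wedge = 75.422 − 36.755 = 38.667.
DWL = ½ × 477.3704 × 38.667 = 9229.24.

9229.24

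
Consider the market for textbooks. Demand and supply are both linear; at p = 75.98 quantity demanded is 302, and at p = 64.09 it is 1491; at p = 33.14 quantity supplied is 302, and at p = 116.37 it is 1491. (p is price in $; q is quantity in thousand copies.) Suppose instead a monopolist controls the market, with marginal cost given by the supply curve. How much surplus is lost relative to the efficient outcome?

Demand slope = (64.09 − 75.98)/(1491 − 302) = −0.01, so p = 79 − 0.01q.
Supply slope = (116.37 − 33.14)/(1491 − 302) = 0.07, so p = 12 + 0.07q.
Competitive equilibrium: 79 − 0.01q = 12 + 0.07q → q* = 837.5, p* = 70.625.
Marginal revenue: MR = 79 − 0.02q. Set MR = MC: 79 − 0.02q = 12 + 0.07q → q_m = 744.44444.
Price p_m = 79 − 0.01·744.44444 = 71.55556; MC(q_m) = 12 + 0.07·744.44444 = 64.11111.
Competitive q* = 837.5, so Δq = 93.05556; wedge = 71.55556 − 64.11111 = 7.44445.
Welfare loss = ½ × 93.05556 × 7.44445 = $346.37 thousand.

$346.37 thousand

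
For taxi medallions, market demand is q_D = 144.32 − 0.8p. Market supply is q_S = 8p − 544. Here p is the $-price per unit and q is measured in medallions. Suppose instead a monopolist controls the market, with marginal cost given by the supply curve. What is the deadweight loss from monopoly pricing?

In inverse form: demand p = 180.4 − 1.25q, supply p = 68 + 0.125q.
Competitive equilibrium: 180.4 − 1.25q = 68 + 0.125q → q* = 81.74545, p* = 78.21818.
Marginal revenue: MR = 180.4 − 2.5q. Set MR = MC: 180.4 − 2.5q = 68 + 0.125q → q_m = 42.81905.
Price p_m = 180.4 − 1.25·42.81905 = 126.87619; MC(q_m) = 68 + 0.125·42.81905 = 73.35238.
Competitive q* = 81.74545, so Δq = 38.9264; wedge = 126.87619 − 73.35238 = 53.52381.
DWL = ½ × 38.9264 × 53.52381 = $1041.74.

$1041.74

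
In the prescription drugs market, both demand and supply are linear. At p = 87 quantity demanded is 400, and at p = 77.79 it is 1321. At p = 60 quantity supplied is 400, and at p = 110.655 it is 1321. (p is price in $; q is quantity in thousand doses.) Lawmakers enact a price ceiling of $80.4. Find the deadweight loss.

Demand slope = (77.79 − 87)/(1321 − 400) = −0.01, so p = 91 − 0.01q.
Supply slope = (110.655 − 60)/(1321 − 400) = 0.055, so p = 38 + 0.055q.
Competitive equilibrium: 91 − 0.01q = 38 + 0.055q → q* = 815.3846, p* = 82.8462.
At the ceiling p = 80.4, quantity supplied = (80.4 − 38)/0.055 = 770.9091.
Willingness to pay at q' = 770.9091: 91 − 0.01·770.9091 = 83.2909.
Δq = 815.3846 − 770.9091 = 44.4755; wedge = 83.2909 − 80.4 = 2.8909.
DWL = ½ × 44.4755 × 2.8909 = $64.29 thousand.

$64.29 thousand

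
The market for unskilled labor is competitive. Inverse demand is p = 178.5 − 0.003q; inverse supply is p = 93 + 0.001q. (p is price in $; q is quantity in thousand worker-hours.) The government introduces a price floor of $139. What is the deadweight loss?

$134753.47 thousand

Competitive equilibrium: 178.5 − 0.003q = 93 + 0.001q → q* = 21375, p* = 114.375.
At the floor p = 139, quantity demanded = (178.5 − 139)/0.003 = 13166.666667.
Sellers' marginal cost at q' = 13166.666667: 93 + 0.001·13166.666667 = 106.166667.
Δq = 21375 − 13166.666667 = 8208.333333; wedge = 139 − 106.166667 = 32.833333.
DWL = ½ × 8208.333333 × 32.833333 = $134753.47 thousand.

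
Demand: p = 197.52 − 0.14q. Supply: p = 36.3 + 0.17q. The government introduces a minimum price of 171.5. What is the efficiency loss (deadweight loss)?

17312.66

Competitive equilibrium: 197.52 − 0.14q = 36.3 + 0.17q → q* = 520.0645, p* = 124.711.
At the floor p = 171.5, quantity demanded = (197.52 − 171.5)/0.14 = 185.8571.
Sellers' marginal cost at q' = 185.8571: 36.3 + 0.17·185.8571 = 67.8957.
Δq = 520.0645 − 185.8571 = 334.2074; wedge = 171.5 − 67.8957 = 103.6043.
The triangle = ½ × 334.2074 × 103.6043 = 17312.66.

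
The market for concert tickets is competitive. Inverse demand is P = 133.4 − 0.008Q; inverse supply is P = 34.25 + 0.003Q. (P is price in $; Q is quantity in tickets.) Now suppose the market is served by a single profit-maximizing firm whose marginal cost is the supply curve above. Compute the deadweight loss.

Competitive equilibrium: 133.4 − 0.008Q = 34.25 + 0.003Q → Q* = 9013.63636, P* = 61.29091.
Marginal revenue: MR = 133.4 − 0.016Q. Set MR = MC: 133.4 − 0.016Q = 34.25 + 0.003Q → Q_m = 5218.42105.
Price P_m = 133.4 − 0.008·5218.42105 = 91.65263; MC(Q_m) = 34.25 + 0.003·5218.42105 = 49.90526.
Competitive Q* = 9013.63636, so ΔQ = 3795.21531; wedge = 91.65263 − 49.90526 = 41.74737.
DWL = ½ × 3795.21531 × 41.74737 = $79220.13.

$79220.13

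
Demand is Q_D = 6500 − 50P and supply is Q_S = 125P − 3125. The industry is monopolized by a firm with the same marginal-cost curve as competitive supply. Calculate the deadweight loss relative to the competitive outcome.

34179.69

In inverse form: demand P = 130 − 0.02Q, supply P = 25 + 0.008Q.
Competitive equilibrium: 130 − 0.02Q = 25 + 0.008Q → Q* = 3750, P* = 55.
Marginal revenue: MR = 130 − 0.04Q. Set MR = MC: 130 − 0.04Q = 25 + 0.008Q → Q_m = 2187.5.
Price P_m = 130 − 0.02·2187.5 = 86.25; MC(Q_m) = 25 + 0.008·2187.5 = 42.5.
Competitive Q* = 3750, so ΔQ = 1562.5; wedge = 86.25 − 42.5 = 43.75.
The triangle = ½ × 1562.5 × 43.75 = 34179.69.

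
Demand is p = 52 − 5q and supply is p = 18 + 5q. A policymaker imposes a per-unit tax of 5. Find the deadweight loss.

Competitive equilibrium: 52 − 5q = 18 + 5q → q* = 3.4, p* = 35.
With the tax, the buyer price exceeds the seller price by 5: (52 − 5q) − (18 + 5q) = 5 → q' = 2.9.
Δq = 3.4 − 2.9 = 0.5; the wedge equals the tax, 5.
DWL = ½ × 0.5 × 5 = 1.25.

1.25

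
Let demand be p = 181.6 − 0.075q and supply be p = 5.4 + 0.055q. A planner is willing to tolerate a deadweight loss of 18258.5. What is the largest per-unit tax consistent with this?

68.9

Competitive equilibrium: 181.6 − 0.075q = 5.4 + 0.055q → q* = 1355.3846, p* = 79.9462.
A tax t gives Δq = t/0.13 and wedge t, so DWL = t²/0.26.
t²/0.26 = 18258.5 → t² = 4747.21 → t = 68.9.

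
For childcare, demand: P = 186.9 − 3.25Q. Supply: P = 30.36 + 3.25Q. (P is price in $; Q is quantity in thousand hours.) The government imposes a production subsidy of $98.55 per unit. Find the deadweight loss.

$747.08 thousand

Competitive equilibrium: 186.9 − 3.25Q = 30.36 + 3.25Q → Q* = 24.0831, P* = 108.63.
The subsidy lowers effective supply by 98.55: P = 3.25Q − 68.19.
New quantity: 186.9 − 3.25Q = 3.25Q − 68.19 → Q' = 39.2446.
Overproduction ΔQ = 39.2446 − 24.0831 = 15.1615; wedge = subsidy = 98.55.
DWL = ½ × 15.1615 × 98.55 = $747.08 thousand.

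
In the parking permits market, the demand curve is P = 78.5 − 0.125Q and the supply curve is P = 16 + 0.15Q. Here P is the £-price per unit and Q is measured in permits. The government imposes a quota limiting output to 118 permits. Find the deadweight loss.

Competitive equilibrium: 78.5 − 0.125Q = 16 + 0.15Q → Q* = 227.2727, P* = 50.0909.
At Q = 118: demand price = 78.5 − 0.125·118 = 63.75; supply price = 16 + 0.15·118 = 33.7.
ΔQ = 227.2727 − 118 = 109.2727; wedge = 63.75 − 33.7 = 30.05.
DWL = ½ × 109.2727 × 30.05 = £1641.82.

£1641.82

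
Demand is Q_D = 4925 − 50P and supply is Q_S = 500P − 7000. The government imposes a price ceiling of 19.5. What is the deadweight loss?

In inverse form: demand P = 98.5 − 0.02Q, supply P = 14 + 0.002Q.
Competitive equilibrium: 98.5 − 0.02Q = 14 + 0.002Q → Q* = 3840.9091, P* = 21.6818.
At the ceiling P = 19.5, quantity supplied = (19.5 − 14)/0.002 = 2750.
Willingness to pay at Q' = 2750: 98.5 − 0.02·2750 = 43.5.
ΔQ = 3840.9091 − 2750 = 1090.9091; wedge = 43.5 − 19.5 = 24.
Deadweight loss = ½ × 1090.9091 × 24 = 13090.91.

13090.91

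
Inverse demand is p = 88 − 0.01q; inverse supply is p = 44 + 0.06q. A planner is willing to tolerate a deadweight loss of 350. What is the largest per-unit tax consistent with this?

7

Competitive equilibrium: 88 − 0.01q = 44 + 0.06q → q* = 628.5714, p* = 81.7143.
A tax t gives Δq = t/0.07 and wedge t, so DWL = t²/0.14.
t²/0.14 = 350 → t² = 49 → t = 7.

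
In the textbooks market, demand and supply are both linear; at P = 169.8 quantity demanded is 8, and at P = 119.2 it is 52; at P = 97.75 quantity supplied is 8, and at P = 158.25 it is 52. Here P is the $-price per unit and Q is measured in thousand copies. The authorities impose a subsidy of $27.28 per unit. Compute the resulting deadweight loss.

$147.37 thousand

Demand slope = (119.2 − 169.8)/(52 − 8) = −1.15, so P = 179 − 1.15Q.
Supply slope = (158.25 − 97.75)/(52 − 8) = 1.375, so P = 86.75 + 1.375Q.
Competitive equilibrium: 179 − 1.15Q = 86.75 + 1.375Q → Q* = 36.5347, P* = 136.9851.
The subsidy lowers effective supply by 27.28: P = 59.47 + 1.375Q.
New quantity: 179 − 1.15Q = 59.47 + 1.375Q → Q' = 47.3386.
Overproduction ΔQ = 47.3386 − 36.5347 = 10.8039; wedge = subsidy = 27.28.
Welfare loss = ½ × 10.8039 × 27.28 = $147.37 thousand.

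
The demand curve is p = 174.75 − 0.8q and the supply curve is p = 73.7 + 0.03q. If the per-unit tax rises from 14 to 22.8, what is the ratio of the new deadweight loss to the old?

Competitive equilibrium: 174.75 − 0.8q = 73.7 + 0.03q → q* = 121.747, p* = 77.3524.
For a per-unit tax t: Δq = t/0.83, so DWL = ½·t·(t/0.83) = t²/1.66.
At t = 14: DWL = 118.072. At t = 22.8: DWL = 313.157.
Ratio = (22.8/14)² = 2.652.

2.652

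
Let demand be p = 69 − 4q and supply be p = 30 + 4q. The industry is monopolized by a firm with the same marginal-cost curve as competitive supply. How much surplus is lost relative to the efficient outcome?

10.56

Competitive equilibrium: 69 − 4q = 30 + 4q → q* = 4.875, p* = 49.5.
Marginal revenue: MR = 69 − 8q. Set MR = MC: 69 − 8q = 30 + 4q → q_m = 3.25.
Price p_m = 69 − 4·3.25 = 56; MC(q_m) = 30 + 4·3.25 = 43.
Competitive q* = 4.875, so Δq = 1.625; wedge = 56 − 43 = 13.
The triangle = ½ × 1.625 × 13 = 10.56.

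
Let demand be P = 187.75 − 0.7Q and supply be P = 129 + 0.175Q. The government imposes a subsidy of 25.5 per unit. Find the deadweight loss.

371.57

Competitive equilibrium: 187.75 − 0.7Q = 129 + 0.175Q → Q* = 67.1429, P* = 140.75.
The subsidy lowers effective supply by 25.5: P = 103.5 + 0.175Q.
New quantity: 187.75 − 0.7Q = 103.5 + 0.175Q → Q' = 96.2857.
Overproduction ΔQ = 96.2857 − 67.1429 = 29.1428; wedge = subsidy = 25.5.
DWL = ½ × 29.1428 × 25.5 = 371.57.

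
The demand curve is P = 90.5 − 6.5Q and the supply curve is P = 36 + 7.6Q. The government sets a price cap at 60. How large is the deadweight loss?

3.53

Competitive equilibrium: 90.5 − 6.5Q = 36 + 7.6Q → Q* = 3.8652, P* = 65.3759.
At the ceiling P = 60, quantity supplied = (60 − 36)/7.6 = 3.1579.
Willingness to pay at Q' = 3.1579: 90.5 − 6.5·3.1579 = 69.9737.
ΔQ = 3.8652 − 3.1579 = 0.7073; wedge = 69.9737 − 60 = 9.9737.
The triangle = ½ × 0.7073 × 9.9737 = 3.53.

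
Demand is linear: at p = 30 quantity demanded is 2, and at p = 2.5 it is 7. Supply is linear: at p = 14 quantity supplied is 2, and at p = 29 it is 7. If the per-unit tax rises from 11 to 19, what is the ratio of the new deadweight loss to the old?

Demand slope = (2.5 − 30)/(7 − 2) = −5.5, so p = 41 − 5.5q.
Supply slope = (29 − 14)/(7 − 2) = 3, so p = 8 + 3q.
Competitive equilibrium: 41 − 5.5q = 8 + 3q → q* = 3.8824, p* = 19.6471.
For a per-unit tax t: Δq = t/8.5, so DWL = ½·t·(t/8.5) = t²/17.
At t = 11: DWL = 7.118. At t = 19: DWL = 21.235.
Ratio = (19/11)² = 2.983.

2.983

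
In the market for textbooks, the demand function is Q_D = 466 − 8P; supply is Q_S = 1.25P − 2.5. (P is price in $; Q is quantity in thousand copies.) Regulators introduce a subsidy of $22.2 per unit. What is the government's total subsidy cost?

$1882.80 thousand

In inverse form: demand P = 58.25 − 0.125Q, supply P = 2 + 0.8Q.
Competitive equilibrium: 58.25 − 0.125Q = 2 + 0.8Q → Q* = 60.8108, P* = 50.6486.
The subsidy lowers effective supply by 22.2: P = 0.8Q − 20.2.
New quantity: 58.25 − 0.125Q = 0.8Q − 20.2 → Q' = 84.8108.
Total subsidy cost = 22.2 × 84.8108 = $1882.80 thousand.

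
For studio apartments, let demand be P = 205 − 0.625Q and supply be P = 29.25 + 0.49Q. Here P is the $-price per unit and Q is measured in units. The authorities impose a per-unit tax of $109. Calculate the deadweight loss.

Competitive equilibrium: 205 − 0.625Q = 29.25 + 0.49Q → Q* = 157.6233, P* = 106.4854.
With the tax, the buyer price exceeds the seller price by 109: (205 − 0.625Q) − (29.25 + 0.49Q) = 109 → Q' = 59.8655.
ΔQ = 157.6233 − 59.8655 = 97.7578; the wedge equals the tax, 109.
Welfare loss = ½ × 97.7578 × 109 = $5327.80.

$5327.80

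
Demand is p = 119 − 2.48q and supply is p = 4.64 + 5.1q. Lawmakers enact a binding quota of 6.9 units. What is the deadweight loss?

254.04

Competitive equilibrium: 119 − 2.48q = 4.64 + 5.1q → q* = 15.0871, p* = 81.5841.
At q = 6.9: demand price = 119 − 2.48·6.9 = 101.888; supply price = 4.64 + 5.1·6.9 = 39.83.
Δq = 15.0871 − 6.9 = 8.1871; wedge = 101.888 − 39.83 = 62.058.
Welfare loss = ½ × 8.1871 × 62.058 = 254.04.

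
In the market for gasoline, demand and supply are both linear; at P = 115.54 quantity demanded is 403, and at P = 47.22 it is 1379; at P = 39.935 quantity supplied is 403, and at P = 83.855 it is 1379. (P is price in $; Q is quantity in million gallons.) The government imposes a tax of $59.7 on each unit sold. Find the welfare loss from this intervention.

$15496.04 million

Demand slope = (47.22 − 115.54)/(1379 − 403) = −0.07, so P = 143.75 − 0.07Q.
Supply slope = (83.855 − 39.935)/(1379 − 403) = 0.045, so P = 21.8 + 0.045Q.
Competitive equilibrium: 143.75 − 0.07Q = 21.8 + 0.045Q → Q* = 1060.43478, P* = 69.51957.
With the tax, the buyer price exceeds the seller price by 59.7: (143.75 − 0.07Q) − (21.8 + 0.045Q) = 59.7 → Q' = 541.30435.
ΔQ = 1060.43478 − 541.30435 = 519.13043; the wedge equals the tax, 59.7.
The triangle = ½ × 519.13043 × 59.7 = $15496.04 million.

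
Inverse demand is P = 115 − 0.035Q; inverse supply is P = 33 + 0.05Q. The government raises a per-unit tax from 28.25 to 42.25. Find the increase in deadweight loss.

Competitive equilibrium: 115 − 0.035Q = 33 + 0.05Q → Q* = 964.7059, P* = 81.2353.
For a per-unit tax t: ΔQ = t/0.085, so DWL = ½·t·(t/0.085) = t²/0.17.
At t = 28.25: DWL = 4694.485. At t = 42.25: DWL = 10500.368.
Increase = 10500.368 − 4694.485 = 5805.88.

5805.88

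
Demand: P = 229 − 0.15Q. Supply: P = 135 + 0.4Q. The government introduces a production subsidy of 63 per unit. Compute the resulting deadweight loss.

Competitive equilibrium: 229 − 0.15Q = 135 + 0.4Q → Q* = 170.9091, P* = 203.3636.
The subsidy lowers effective supply by 63: P = 72 + 0.4Q.
New quantity: 229 − 0.15Q = 72 + 0.4Q → Q' = 285.4545.
Overproduction ΔQ = 285.4545 − 170.9091 = 114.5454; wedge = subsidy = 63.
Deadweight loss = ½ × 114.5454 × 63 = 3608.18.

3608.18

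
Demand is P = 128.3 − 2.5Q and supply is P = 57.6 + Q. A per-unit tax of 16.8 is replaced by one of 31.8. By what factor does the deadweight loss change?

3.583

Competitive equilibrium: 128.3 − 2.5Q = 57.6 + Q → Q* = 20.2, P* = 77.8.
For a per-unit tax t: ΔQ = t/3.5, so DWL = ½·t·(t/3.5) = t²/7.
At t = 16.8: DWL = 40.32. At t = 31.8: DWL = 144.463.
Ratio = (31.8/16.8)² = 3.583.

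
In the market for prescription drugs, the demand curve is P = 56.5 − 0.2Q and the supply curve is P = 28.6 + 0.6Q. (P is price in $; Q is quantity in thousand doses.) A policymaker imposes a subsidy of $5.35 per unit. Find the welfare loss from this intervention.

Competitive equilibrium: 56.5 − 0.2Q = 28.6 + 0.6Q → Q* = 34.875, P* = 49.525.
The subsidy lowers effective supply by 5.35: P = 23.25 + 0.6Q.
New quantity: 56.5 − 0.2Q = 23.25 + 0.6Q → Q' = 41.5625.
Overproduction ΔQ = 41.5625 − 34.875 = 6.6875; wedge = subsidy = 5.35.
DWL = ½ × 6.6875 × 5.35 = $17.89 thousand.

$17.89 thousand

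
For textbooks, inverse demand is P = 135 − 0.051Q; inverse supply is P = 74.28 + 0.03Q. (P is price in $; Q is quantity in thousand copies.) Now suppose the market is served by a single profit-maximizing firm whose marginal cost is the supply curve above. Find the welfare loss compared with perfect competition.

Competitive equilibrium: 135 − 0.051Q = 74.28 + 0.03Q → Q* = 749.6296, P* = 96.7689.
Marginal revenue: MR = 135 − 0.102Q. Set MR = MC: 135 − 0.102Q = 74.28 + 0.03Q → Q_m = 460.
Price P_m = 135 − 0.051·460 = 111.54; MC(Q_m) = 74.28 + 0.03·460 = 88.08.
Competitive Q* = 749.6296, so ΔQ = 289.6296; wedge = 111.54 − 88.08 = 23.46.
DWL = ½ × 289.6296 × 23.46 = $3397.36 thousand.

$3397.36 thousand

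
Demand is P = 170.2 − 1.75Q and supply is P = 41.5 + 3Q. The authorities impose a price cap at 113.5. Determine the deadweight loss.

22.75

Competitive equilibrium: 170.2 − 1.75Q = 41.5 + 3Q → Q* = 27.0947, P* = 122.7842.
At the ceiling P = 113.5, quantity supplied = (113.5 − 41.5)/3 = 24.
Willingness to pay at Q' = 24: 170.2 − 1.75·24 = 128.2.
ΔQ = 27.0947 − 24 = 3.0947; wedge = 128.2 − 113.5 = 14.7.
Deadweight loss = ½ × 3.0947 × 14.7 = 22.75.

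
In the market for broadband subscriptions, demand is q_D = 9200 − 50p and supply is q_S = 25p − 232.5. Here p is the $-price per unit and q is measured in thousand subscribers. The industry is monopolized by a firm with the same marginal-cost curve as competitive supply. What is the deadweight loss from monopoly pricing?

In inverse form: demand p = 184 − 0.02q, supply p = 9.3 + 0.04q.
Competitive equilibrium: 184 − 0.02q = 9.3 + 0.04q → q* = 2911.6667, p* = 125.7667.
Marginal revenue: MR = 184 − 0.04q. Set MR = MC: 184 − 0.04q = 9.3 + 0.04q → q_m = 2183.75.
Price p_m = 184 − 0.02·2183.75 = 140.325; MC(q_m) = 9.3 + 0.04·2183.75 = 96.65.
Competitive q* = 2911.6667, so Δq = 727.9167; wedge = 140.325 − 96.65 = 43.675.
DWL = ½ × 727.9167 × 43.675 = $15895.88 thousand.

$15895.88 thousand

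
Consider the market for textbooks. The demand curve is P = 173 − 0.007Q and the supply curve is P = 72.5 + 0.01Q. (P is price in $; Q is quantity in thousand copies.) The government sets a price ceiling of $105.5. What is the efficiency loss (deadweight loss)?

Competitive equilibrium: 173 − 0.007Q = 72.5 + 0.01Q → Q* = 5911.7647, P* = 131.6176.
At the ceiling P = 105.5, quantity supplied = (105.5 − 72.5)/0.01 = 3300.
Willingness to pay at Q' = 3300: 173 − 0.007·3300 = 149.9.
ΔQ = 5911.7647 − 3300 = 2611.7647; wedge = 149.9 − 105.5 = 44.4.
Deadweight loss = ½ × 2611.7647 × 44.4 = $57981.18 thousand.

$57981.18 thousand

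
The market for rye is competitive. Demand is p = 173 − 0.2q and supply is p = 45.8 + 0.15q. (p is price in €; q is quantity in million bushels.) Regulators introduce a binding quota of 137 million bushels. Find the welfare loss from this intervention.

€8972.23 million

Competitive equilibrium: 173 − 0.2q = 45.8 + 0.15q → q* = 363.4286, p* = 100.3143.
At q = 137: demand price = 173 − 0.2·137 = 145.6; supply price = 45.8 + 0.15·137 = 66.35.
Δq = 363.4286 − 137 = 226.4286; wedge = 145.6 − 66.35 = 79.25.
Welfare loss = ½ × 226.4286 × 79.25 = €8972.23 million.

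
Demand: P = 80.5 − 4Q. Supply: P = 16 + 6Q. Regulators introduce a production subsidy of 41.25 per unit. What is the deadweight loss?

85.08

Competitive equilibrium: 80.5 − 4Q = 16 + 6Q → Q* = 6.45, P* = 54.7.
The subsidy lowers effective supply by 41.25: P = 6Q − 25.25.
New quantity: 80.5 − 4Q = 6Q − 25.25 → Q' = 10.575.
Overproduction ΔQ = 10.575 − 6.45 = 4.125; wedge = subsidy = 41.25.
Welfare loss = ½ × 4.125 × 41.25 = 85.08.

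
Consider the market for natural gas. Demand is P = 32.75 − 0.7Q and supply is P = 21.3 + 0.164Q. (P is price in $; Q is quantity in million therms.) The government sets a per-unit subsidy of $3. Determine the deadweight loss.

$5.21 million

Competitive equilibrium: 32.75 − 0.7Q = 21.3 + 0.164Q → Q* = 13.2523, P* = 23.4734.
The subsidy lowers effective supply by 3: P = 18.3 + 0.164Q.
New quantity: 32.75 − 0.7Q = 18.3 + 0.164Q → Q' = 16.7245.
Overproduction ΔQ = 16.7245 − 13.2523 = 3.4722; wedge = subsidy = 3.
Welfare loss = ½ × 3.4722 × 3 = $5.21 million.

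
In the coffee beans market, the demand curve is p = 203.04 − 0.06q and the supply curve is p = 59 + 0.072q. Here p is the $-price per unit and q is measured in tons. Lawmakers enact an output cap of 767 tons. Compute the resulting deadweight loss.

$6937.49

Competitive equilibrium: 203.04 − 0.06q = 59 + 0.072q → q* = 1091.2121, p* = 137.5673.
At q = 767: demand price = 203.04 − 0.06·767 = 157.02; supply price = 59 + 0.072·767 = 114.224.
Δq = 1091.2121 − 767 = 324.2121; wedge = 157.02 − 114.224 = 42.796.
DWL = ½ × 324.2121 × 42.796 = $6937.49.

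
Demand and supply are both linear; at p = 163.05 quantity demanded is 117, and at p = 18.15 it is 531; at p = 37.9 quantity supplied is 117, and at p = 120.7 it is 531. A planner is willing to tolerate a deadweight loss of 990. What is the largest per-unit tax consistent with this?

Demand slope = (18.15 − 163.05)/(531 − 117) = −0.35, so p = 204 − 0.35q.
Supply slope = (120.7 − 37.9)/(531 − 117) = 0.2, so p = 14.5 + 0.2q.
Competitive equilibrium: 204 − 0.35q = 14.5 + 0.2q → q* = 344.5455, p* = 83.4091.
A tax t gives Δq = t/0.55 and wedge t, so DWL = t²/1.1.
t²/1.1 = 990 → t² = 1089 → t = 33.

33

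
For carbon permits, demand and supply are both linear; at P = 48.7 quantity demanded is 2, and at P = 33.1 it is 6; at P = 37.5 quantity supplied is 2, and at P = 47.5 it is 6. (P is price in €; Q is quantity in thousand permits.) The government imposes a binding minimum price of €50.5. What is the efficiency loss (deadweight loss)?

Demand slope = (33.1 − 48.7)/(6 − 2) = −3.9, so P = 56.5 − 3.9Q.
Supply slope = (47.5 − 37.5)/(6 − 2) = 2.5, so P = 32.5 + 2.5Q.
Competitive equilibrium: 56.5 − 3.9Q = 32.5 + 2.5Q → Q* = 3.75, P* = 41.875.
At the floor P = 50.5, quantity demanded = (56.5 − 50.5)/3.9 = 1.5385.
Sellers' marginal cost at Q' = 1.5385: 32.5 + 2.5·1.5385 = 36.3463.
ΔQ = 3.75 − 1.5385 = 2.2115; wedge = 50.5 − 36.3463 = 14.1537.
The triangle = ½ × 2.2115 × 14.1537 = €15.65 thousand.

€15.65 thousand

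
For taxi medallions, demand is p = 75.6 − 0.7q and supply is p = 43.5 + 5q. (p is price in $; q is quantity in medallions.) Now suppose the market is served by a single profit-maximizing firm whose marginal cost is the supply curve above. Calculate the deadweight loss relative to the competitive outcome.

Competitive equilibrium: 75.6 − 0.7q = 43.5 + 5q → q* = 5.6316, p* = 71.6579.
Marginal revenue: MR = 75.6 − 1.4q. Set MR = MC: 75.6 − 1.4q = 43.5 + 5q → q_m = 5.0156.
Price p_m = 75.6 − 0.7·5.0156 = 72.0891; MC(q_m) = 43.5 + 5·5.0156 = 68.578.
Competitive q* = 5.6316, so Δq = 0.616; wedge = 72.0891 − 68.578 = 3.5111.
The triangle = ½ × 0.616 × 3.5111 = $1.08.

$1.08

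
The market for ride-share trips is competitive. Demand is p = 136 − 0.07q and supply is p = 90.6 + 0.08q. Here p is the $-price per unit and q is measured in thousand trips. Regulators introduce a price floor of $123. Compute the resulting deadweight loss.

Competitive equilibrium: 136 − 0.07q = 90.6 + 0.08q → q* = 302.6667, p* = 114.8133.
At the floor p = 123, quantity demanded = (136 − 123)/0.07 = 185.7143.
Sellers' marginal cost at q' = 185.7143: 90.6 + 0.08·185.7143 = 105.4571.
Δq = 302.6667 − 185.7143 = 116.9524; wedge = 123 − 105.4571 = 17.5429.
DWL = ½ × 116.9524 × 17.5429 = $1025.84 thousand.

$1025.84 thousand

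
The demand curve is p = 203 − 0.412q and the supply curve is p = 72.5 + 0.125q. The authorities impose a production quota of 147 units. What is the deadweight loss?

Competitive equilibrium: 203 − 0.412q = 72.5 + 0.125q → q* = 243.0168, p* = 102.8771.
At q = 147: demand price = 203 − 0.412·147 = 142.436; supply price = 72.5 + 0.125·147 = 90.875.
Δq = 243.0168 − 147 = 96.0168; wedge = 142.436 − 90.875 = 51.561.
The triangle = ½ × 96.0168 × 51.561 = 2475.36.

2475.36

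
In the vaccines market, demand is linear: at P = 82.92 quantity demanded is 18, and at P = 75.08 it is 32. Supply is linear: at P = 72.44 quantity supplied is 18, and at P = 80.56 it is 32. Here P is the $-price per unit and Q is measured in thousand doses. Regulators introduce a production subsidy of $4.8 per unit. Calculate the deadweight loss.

$10.11 thousand

Demand slope = (75.08 − 82.92)/(32 − 18) = −0.56, so P = 93 − 0.56Q.
Supply slope = (80.56 − 72.44)/(32 − 18) = 0.58, so P = 62 + 0.58Q.
Competitive equilibrium: 93 − 0.56Q = 62 + 0.58Q → Q* = 27.193, P* = 77.7719.
The subsidy lowers effective supply by 4.8: P = 57.2 + 0.58Q.
New quantity: 93 − 0.56Q = 57.2 + 0.58Q → Q' = 31.4035.
Overproduction ΔQ = 31.4035 − 27.193 = 4.2105; wedge = subsidy = 4.8.
The triangle = ½ × 4.2105 × 4.8 = $10.11 thousand.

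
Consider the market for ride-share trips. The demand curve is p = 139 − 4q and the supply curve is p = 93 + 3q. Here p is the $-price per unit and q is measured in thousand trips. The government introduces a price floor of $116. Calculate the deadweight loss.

$2.36 thousand

Competitive equilibrium: 139 − 4q = 93 + 3q → q* = 6.5714, p* = 112.7143.
At the floor p = 116, quantity demanded = (139 − 116)/4 = 5.75.
Sellers' marginal cost at q' = 5.75: 93 + 3·5.75 = 110.25.
Δq = 6.5714 − 5.75 = 0.8214; wedge = 116 − 110.25 = 5.75.
The triangle = ½ × 0.8214 × 5.75 = $2.36 thousand.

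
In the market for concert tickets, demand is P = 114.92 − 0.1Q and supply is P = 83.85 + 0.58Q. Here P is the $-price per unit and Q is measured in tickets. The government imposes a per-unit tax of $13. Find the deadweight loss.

$124.26

Competitive equilibrium: 114.92 − 0.1Q = 83.85 + 0.58Q → Q* = 45.69118, P* = 110.35088.
With the tax, the buyer price exceeds the seller price by 13: (114.92 − 0.1Q) − (83.85 + 0.58Q) = 13 → Q' = 26.57353.
ΔQ = 45.69118 − 26.57353 = 19.11765; the wedge equals the tax, 13.
Welfare loss = ½ × 19.11765 × 13 = $124.26.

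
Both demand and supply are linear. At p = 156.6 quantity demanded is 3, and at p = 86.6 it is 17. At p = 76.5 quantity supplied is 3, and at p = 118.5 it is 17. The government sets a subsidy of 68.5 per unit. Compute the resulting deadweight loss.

Demand slope = (86.6 − 156.6)/(17 − 3) = −5, so p = 171.6 − 5q.
Supply slope = (118.5 − 76.5)/(17 − 3) = 3, so p = 67.5 + 3q.
Competitive equilibrium: 171.6 − 5q = 67.5 + 3q → q* = 13.0125, p* = 106.5375.
The subsidy lowers effective supply by 68.5: p = 3q − 1.
New quantity: 171.6 − 5q = 3q − 1 → q' = 21.575.
Overproduction Δq = 21.575 − 13.0125 = 8.5625; wedge = subsidy = 68.5.
Deadweight loss = ½ × 8.5625 × 68.5 = 293.27.

293.27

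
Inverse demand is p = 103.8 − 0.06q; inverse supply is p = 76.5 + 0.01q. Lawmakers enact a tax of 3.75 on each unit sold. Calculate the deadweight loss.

100.45

Competitive equilibrium: 103.8 − 0.06q = 76.5 + 0.01q → q* = 390, p* = 80.4.
With the tax, the buyer price exceeds the seller price by 3.75: (103.8 − 0.06q) − (76.5 + 0.01q) = 3.75 → q' = 336.4286.
Δq = 390 − 336.4286 = 53.5714; the wedge equals the tax, 3.75.
The triangle = ½ × 53.5714 × 3.75 = 100.45.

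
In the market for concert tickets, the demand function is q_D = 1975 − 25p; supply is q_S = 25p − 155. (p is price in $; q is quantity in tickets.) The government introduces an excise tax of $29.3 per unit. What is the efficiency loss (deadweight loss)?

In inverse form: demand p = 79 − 0.04q, supply p = 6.2 + 0.04q.
Competitive equilibrium: 79 − 0.04q = 6.2 + 0.04q → q* = 910, p* = 42.6.
With the tax, the buyer price exceeds the seller price by 29.3: (79 − 0.04q) − (6.2 + 0.04q) = 29.3 → q' = 543.75.
Δq = 910 − 543.75 = 366.25; the wedge equals the tax, 29.3.
The triangle = ½ × 366.25 × 29.3 = $5365.56.

$5365.56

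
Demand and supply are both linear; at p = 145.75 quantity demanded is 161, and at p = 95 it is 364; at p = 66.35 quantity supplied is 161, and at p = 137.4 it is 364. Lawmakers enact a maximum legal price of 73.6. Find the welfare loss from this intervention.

Demand slope = (95 − 145.75)/(364 − 161) = −0.25, so p = 186 − 0.25q.
Supply slope = (137.4 − 66.35)/(364 − 161) = 0.35, so p = 10 + 0.35q.
Competitive equilibrium: 186 − 0.25q = 10 + 0.35q → q* = 293.3333, p* = 112.6667.
At the ceiling p = 73.6, quantity supplied = (73.6 − 10)/0.35 = 181.7143.
Willingness to pay at q' = 181.7143: 186 − 0.25·181.7143 = 140.5714.
Δq = 293.3333 − 181.7143 = 111.619; wedge = 140.5714 − 73.6 = 66.9714.
Welfare loss = ½ × 111.619 × 66.9714 = 3737.64.

3737.64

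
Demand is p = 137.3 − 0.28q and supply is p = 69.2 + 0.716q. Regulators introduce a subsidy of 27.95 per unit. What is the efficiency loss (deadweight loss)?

392.17

Competitive equilibrium: 137.3 − 0.28q = 69.2 + 0.716q → q* = 68.3735, p* = 118.1554.
The subsidy lowers effective supply by 27.95: p = 41.25 + 0.716q.
New quantity: 137.3 − 0.28q = 41.25 + 0.716q → q' = 96.4357.
Overproduction Δq = 96.4357 − 68.3735 = 28.0622; wedge = subsidy = 27.95.
The triangle = ½ × 28.0622 × 27.95 = 392.17.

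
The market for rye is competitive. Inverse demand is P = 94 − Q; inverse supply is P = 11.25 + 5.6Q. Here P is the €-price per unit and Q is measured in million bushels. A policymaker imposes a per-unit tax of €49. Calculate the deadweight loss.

Competitive equilibrium: 94 − Q = 11.25 + 5.6Q → Q* = 12.53788, P* = 81.46212.
With the tax, the buyer price exceeds the seller price by 49: (94 − Q) − (11.25 + 5.6Q) = 49 → Q' = 5.11364.
ΔQ = 12.53788 − 5.11364 = 7.42424; the wedge equals the tax, 49.
The triangle = ½ × 7.42424 × 49 = €181.89 million.

€181.89 million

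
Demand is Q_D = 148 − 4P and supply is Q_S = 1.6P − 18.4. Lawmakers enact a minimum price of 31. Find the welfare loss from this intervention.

In inverse form: demand P = 37 − 0.25Q, supply P = 11.5 + 0.625Q.
Competitive equilibrium: 37 − 0.25Q = 11.5 + 0.625Q → Q* = 29.1429, P* = 29.7143.
At the floor P = 31, quantity demanded = (37 − 31)/0.25 = 24.
Sellers' marginal cost at Q' = 24: 11.5 + 0.625·24 = 26.5.
ΔQ = 29.1429 − 24 = 5.1429; wedge = 31 − 26.5 = 4.5.
Welfare loss = ½ × 5.1429 × 4.5 = 11.57.

11.57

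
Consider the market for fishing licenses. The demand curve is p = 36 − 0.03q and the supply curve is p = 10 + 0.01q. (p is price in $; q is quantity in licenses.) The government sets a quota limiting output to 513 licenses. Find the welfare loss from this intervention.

Competitive equilibrium: 36 − 0.03q = 10 + 0.01q → q* = 650, p* = 16.5.
At q = 513: demand price = 36 − 0.03·513 = 20.61; supply price = 10 + 0.01·513 = 15.13.
Δq = 650 − 513 = 137; wedge = 20.61 − 15.13 = 5.48.
The triangle = ½ × 137 × 5.48 = $375.38.

$375.38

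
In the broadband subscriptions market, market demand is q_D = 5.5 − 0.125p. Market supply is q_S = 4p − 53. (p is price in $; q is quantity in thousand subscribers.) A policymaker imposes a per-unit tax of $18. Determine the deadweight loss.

In inverse form: demand p = 44 − 8q, supply p = 13.25 + 0.25q.
Competitive equilibrium: 44 − 8q = 13.25 + 0.25q → q* = 3.7273, p* = 14.1818.
With the tax, the buyer price exceeds the seller price by 18: (44 − 8q) − (13.25 + 0.25q) = 18 → q' = 1.5455.
Δq = 3.7273 − 1.5455 = 2.1818; the wedge equals the tax, 18.
DWL = ½ × 2.1818 × 18 = $19.64 thousand.

$19.64 thousand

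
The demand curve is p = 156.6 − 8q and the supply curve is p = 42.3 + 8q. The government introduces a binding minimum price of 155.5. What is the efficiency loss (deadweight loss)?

392.70

Competitive equilibrium: 156.6 − 8q = 42.3 + 8q → q* = 7.1438, p* = 99.45.
At the floor p = 155.5, quantity demanded = (156.6 − 155.5)/8 = 0.1375.
Sellers' marginal cost at q' = 0.1375: 42.3 + 8·0.1375 = 43.4.
Δq = 7.1438 − 0.1375 = 7.0063; wedge = 155.5 − 43.4 = 112.1.
Deadweight loss = ½ × 7.0063 × 112.1 = 392.70.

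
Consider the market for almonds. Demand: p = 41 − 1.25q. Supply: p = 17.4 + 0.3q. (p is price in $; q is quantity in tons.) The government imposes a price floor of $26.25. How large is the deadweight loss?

Competitive equilibrium: 41 − 1.25q = 17.4 + 0.3q → q* = 15.2258, p* = 21.9677.
At the floor p = 26.25, quantity demanded = (41 − 26.25)/1.25 = 11.8.
Sellers' marginal cost at q' = 11.8: 17.4 + 0.3·11.8 = 20.94.
Δq = 15.2258 − 11.8 = 3.4258; wedge = 26.25 − 20.94 = 5.31.
The triangle = ½ × 3.4258 × 5.31 = $9.10.

$9.10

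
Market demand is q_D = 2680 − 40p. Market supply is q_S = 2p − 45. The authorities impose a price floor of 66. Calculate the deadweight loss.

In inverse form: demand p = 67 − 0.025q, supply p = 22.5 + 0.5q.
Competitive equilibrium: 67 − 0.025q = 22.5 + 0.5q → q* = 84.7619, p* = 64.881.
At the floor p = 66, quantity demanded = (67 − 66)/0.025 = 40.
Sellers' marginal cost at q' = 40: 22.5 + 0.5·40 = 42.5.
Δq = 84.7619 − 40 = 44.7619; wedge = 66 − 42.5 = 23.5.
The triangle = ½ × 44.7619 × 23.5 = 525.95.

525.95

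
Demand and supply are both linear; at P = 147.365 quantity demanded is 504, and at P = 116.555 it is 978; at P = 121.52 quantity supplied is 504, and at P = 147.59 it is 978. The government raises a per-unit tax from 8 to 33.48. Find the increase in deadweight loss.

4403.79

Demand slope = (116.555 − 147.365)/(978 − 504) = −0.065, so P = 180.125 − 0.065Q.
Supply slope = (147.59 − 121.52)/(978 − 504) = 0.055, so P = 93.8 + 0.055Q.
Competitive equilibrium: 180.125 − 0.065Q = 93.8 + 0.055Q → Q* = 719.375, P* = 133.3656.
For a per-unit tax t: ΔQ = t/0.12, so DWL = ½·t·(t/0.12) = t²/0.24.
At t = 8: DWL = 266.667. At t = 33.48: DWL = 4670.46.
Increase = 4670.46 − 266.667 = 4403.79.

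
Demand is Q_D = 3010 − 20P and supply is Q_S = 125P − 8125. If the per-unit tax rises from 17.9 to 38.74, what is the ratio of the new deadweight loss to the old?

4.684

In inverse form: demand P = 150.5 − 0.05Q, supply P = 65 + 0.008Q.
Competitive equilibrium: 150.5 − 0.05Q = 65 + 0.008Q → Q* = 1474.1379, P* = 76.7931.
For a per-unit tax t: ΔQ = t/0.058, so DWL = ½·t·(t/0.058) = t²/0.116.
At t = 17.9: DWL = 2762.155. At t = 38.74: DWL = 12937.824.
Ratio = (38.74/17.9)² = 4.684.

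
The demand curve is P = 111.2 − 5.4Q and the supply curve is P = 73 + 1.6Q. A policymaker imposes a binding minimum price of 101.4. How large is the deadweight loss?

46.43

Competitive equilibrium: 111.2 − 5.4Q = 73 + 1.6Q → Q* = 5.4571, P* = 81.7314.
At the floor P = 101.4, quantity demanded = (111.2 − 101.4)/5.4 = 1.8148.
Sellers' marginal cost at Q' = 1.8148: 73 + 1.6·1.8148 = 75.9037.
ΔQ = 5.4571 − 1.8148 = 3.6423; wedge = 101.4 − 75.9037 = 25.4963.
DWL = ½ × 3.6423 × 25.4963 = 46.43.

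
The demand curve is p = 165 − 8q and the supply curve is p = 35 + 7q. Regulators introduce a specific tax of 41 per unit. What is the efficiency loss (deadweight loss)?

Competitive equilibrium: 165 − 8q = 35 + 7q → q* = 8.6667, p* = 95.6667.
With the tax, the buyer price exceeds the seller price by 41: (165 − 8q) − (35 + 7q) = 41 → q' = 5.9333.
Δq = 8.6667 − 5.9333 = 2.7334; the wedge equals the tax, 41.
Deadweight loss = ½ × 2.7334 × 41 = 56.03.

56.03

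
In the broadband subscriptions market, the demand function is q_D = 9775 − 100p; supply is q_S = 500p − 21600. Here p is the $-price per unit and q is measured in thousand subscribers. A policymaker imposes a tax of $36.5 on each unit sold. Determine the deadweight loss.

In inverse form: demand p = 97.75 − 0.01q, supply p = 43.2 + 0.002q.
Competitive equilibrium: 97.75 − 0.01q = 43.2 + 0.002q → q* = 4545.8333, p* = 52.2917.
With the tax, the buyer price exceeds the seller price by 36.5: (97.75 − 0.01q) − (43.2 + 0.002q) = 36.5 → q' = 1504.1667.
Δq = 4545.8333 − 1504.1667 = 3041.6666; the wedge equals the tax, 36.5.
The triangle = ½ × 3041.6666 × 36.5 = $55510.42 thousand.

$55510.42 thousand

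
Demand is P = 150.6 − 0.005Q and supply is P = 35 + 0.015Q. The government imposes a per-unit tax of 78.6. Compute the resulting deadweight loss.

154449

Competitive equilibrium: 150.6 − 0.005Q = 35 + 0.015Q → Q* = 5780, P* = 121.7.
With the tax, the buyer price exceeds the seller price by 78.6: (150.6 − 0.005Q) − (35 + 0.015Q) = 78.6 → Q' = 1850.
ΔQ = 5780 − 1850 = 3930; the wedge equals the tax, 78.6.
Welfare loss = ½ × 3930 × 78.6 = 154449.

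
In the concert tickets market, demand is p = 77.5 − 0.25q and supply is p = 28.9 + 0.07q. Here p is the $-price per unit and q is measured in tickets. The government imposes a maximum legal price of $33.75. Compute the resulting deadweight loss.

Competitive equilibrium: 77.5 − 0.25q = 28.9 + 0.07q → q* = 151.875, p* = 39.5313.
At the ceiling p = 33.75, quantity supplied = (33.75 − 28.9)/0.07 = 69.2857.
Willingness to pay at q' = 69.2857: 77.5 − 0.25·69.2857 = 60.1786.
Δq = 151.875 − 69.2857 = 82.5893; wedge = 60.1786 − 33.75 = 26.4286.
DWL = ½ × 82.5893 × 26.4286 = $1091.36.

$1091.36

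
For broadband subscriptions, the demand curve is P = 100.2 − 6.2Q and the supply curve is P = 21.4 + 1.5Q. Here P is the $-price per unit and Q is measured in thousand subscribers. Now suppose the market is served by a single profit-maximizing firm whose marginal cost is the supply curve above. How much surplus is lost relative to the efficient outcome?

Competitive equilibrium: 100.2 − 6.2Q = 21.4 + 1.5Q → Q* = 10.2338, P* = 36.7506.
Marginal revenue: MR = 100.2 − 12.4Q. Set MR = MC: 100.2 − 12.4Q = 21.4 + 1.5Q → Q_m = 5.6691.
Price P_m = 100.2 − 6.2·5.6691 = 65.0516; MC(Q_m) = 21.4 + 1.5·5.6691 = 29.9037.
Competitive Q* = 10.2338, so ΔQ = 4.5647; wedge = 65.0516 − 29.9037 = 35.1479.
DWL = ½ × 4.5647 × 35.1479 = $80.22 thousand.

$80.22 thousand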